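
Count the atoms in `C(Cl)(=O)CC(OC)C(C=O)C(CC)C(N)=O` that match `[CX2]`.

0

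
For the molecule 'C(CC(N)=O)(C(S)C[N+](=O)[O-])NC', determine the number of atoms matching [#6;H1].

2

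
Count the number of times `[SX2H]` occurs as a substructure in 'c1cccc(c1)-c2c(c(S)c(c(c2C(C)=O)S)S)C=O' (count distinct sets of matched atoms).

3

[SX2H] is the SMARTS for a thiol: an aliphatic sulfur with two connections, one being H.
The molecule carries 3 separate instances of a thiol (-SH) meeting every constraint; each maps to a distinct set of atoms, giving 3 matches.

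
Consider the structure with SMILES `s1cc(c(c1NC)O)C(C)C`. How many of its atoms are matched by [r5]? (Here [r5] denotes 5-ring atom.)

Check the 11 heavy atoms by environment: 1× s (aromatic, in 5-ring) → match; 4× c (aromatic, in 5-ring) → match; 4× C (acyclic) → no; 1× N (acyclic) → no; 1× O (acyclic) → no.
Summing the matching environments: 1 + 4 = 5 matching atoms.

5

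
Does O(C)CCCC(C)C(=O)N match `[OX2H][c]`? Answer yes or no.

The pattern [OX2H][c] describes a hydroxyl oxygen attached to an aromatic carbon — a phenol.
The closest candidate here is a methoxy ether (-OCH3), but the oxygen has H0, not H1. No other fragment satisfies the full query, so there is no match.

No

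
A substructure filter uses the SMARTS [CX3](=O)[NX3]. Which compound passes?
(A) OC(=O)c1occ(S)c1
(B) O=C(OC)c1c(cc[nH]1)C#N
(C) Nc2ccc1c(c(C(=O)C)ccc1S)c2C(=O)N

C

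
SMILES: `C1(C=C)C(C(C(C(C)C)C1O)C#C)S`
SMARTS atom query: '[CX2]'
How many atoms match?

Check the 14 heavy atoms by environment: 8× C (X4) → no; 2× C (X2) → match; 1× S (X2) → no; 2× C (X3) → no; 1× O (X2) → no.
That gives 2 matching atoms.

2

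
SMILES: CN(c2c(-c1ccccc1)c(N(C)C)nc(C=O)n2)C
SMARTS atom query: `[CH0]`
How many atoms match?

Check the 20 heavy atoms by environment: 2× n (aromatic, H0) → no; 5× c (aromatic, H0) → no; 2× N (H0) → no; 4× C (H3) → no; 5× c (aromatic, H1) → no; 1× C (H1) → no; 1× O (H0) → no.
No environment satisfies the query, so 0 matching atoms.

0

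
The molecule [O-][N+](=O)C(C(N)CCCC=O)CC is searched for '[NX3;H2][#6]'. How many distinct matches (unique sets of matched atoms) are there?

1

[NX3;H2][#6] is the SMARTS for a primary amine: a trivalent nitrogen with two H attached to carbon.
Exactly one fragment in the molecule meets all constraints, giving 1 match.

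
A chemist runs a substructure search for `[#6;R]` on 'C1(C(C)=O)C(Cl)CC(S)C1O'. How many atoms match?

Check the 11 heavy atoms by environment: 5× C (in 5-ring) → match; 1× S (acyclic) → no; 2× O (acyclic) → no; 2× C (acyclic) → no; 1× Cl (acyclic) → no.
That gives 5 matching atoms.

5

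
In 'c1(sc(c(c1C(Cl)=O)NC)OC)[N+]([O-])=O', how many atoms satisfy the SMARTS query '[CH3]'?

The query [CH3] means: aliphatic carbon with exactly three hydrogens.
Check the 15 heavy atoms by environment: 1× s (aromatic, H0) → no; 4× c (aromatic, H0) → no; 1× C (H0) → no; 3× O (H0) → no; 1× Cl (H0) → no; 2× C (H3) → match; 1× N (charge +1, H0) → no; 1× O (charge -1, H0) → no; 1× N (H1) → no.
That gives 2 matching atoms.

2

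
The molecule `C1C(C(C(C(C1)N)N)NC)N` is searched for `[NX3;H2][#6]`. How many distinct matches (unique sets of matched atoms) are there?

3

[NX3;H2][#6] is the SMARTS for a primary amine: a trivalent nitrogen with two H attached to carbon.
The molecule carries 3 separate instances of a primary amino group (-NH2) meeting every constraint; each maps to a distinct set of atoms, giving 3 matches.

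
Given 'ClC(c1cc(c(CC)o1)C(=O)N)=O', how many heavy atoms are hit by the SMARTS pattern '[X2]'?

1

The query [X2] means: any atom with exactly two total connections (bonds + H).
Check the 13 heavy atoms by environment: 1× o (aromatic, X2) → match; 4× c (aromatic, X3) → no; 2× C (X3) → no; 2× O (X1) → no; 1× Cl (X1) → no; 2× C (X4) → no; 1× N (X3) → no.
That gives 1 matching atom.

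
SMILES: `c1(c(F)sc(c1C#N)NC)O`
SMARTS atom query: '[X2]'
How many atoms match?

The query [X2] means: any atom with exactly two total connections (bonds + H).
Check the 11 heavy atoms by environment: 1× s (aromatic, X2) → match; 4× c (aromatic, X3) → no; 1× N (X3) → no; 1× C (X4) → no; 1× O (X2) → match; 1× C (X2) → match; 1× N (X1) → no; 1× F (X1) → no.
Summing the matching environments: 1 + 1 + 1 = 3 matching atoms.

3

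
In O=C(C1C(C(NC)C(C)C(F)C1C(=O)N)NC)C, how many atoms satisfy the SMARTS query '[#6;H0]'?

The query [#6;H0] means: any carbon with no attached hydrogen.
Check the 18 heavy atoms by environment: 6× C (H1) → no; 2× N (H1) → no; 4× C (H3) → no; 2× C (H0) → match; 2× O (H0) → no; 1× F (H0) → no; 1× N (H2) → no.
That gives 2 matching atoms.

2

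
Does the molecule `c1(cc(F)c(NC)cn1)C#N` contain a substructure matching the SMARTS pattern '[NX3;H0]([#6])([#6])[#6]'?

The pattern [NX3;H0]([#6])([#6])[#6] describes a trivalent nitrogen with no H, bonded to three carbons — a tertiary amine.
The closest candidate here is an N-methylamino group (-NHCH3), but the nitrogen still has one H (H1), not H0. No other fragment satisfies the full query, so there is no match.

No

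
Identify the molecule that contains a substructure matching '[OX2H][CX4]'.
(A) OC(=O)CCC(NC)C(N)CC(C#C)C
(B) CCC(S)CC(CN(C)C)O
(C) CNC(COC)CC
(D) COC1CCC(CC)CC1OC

B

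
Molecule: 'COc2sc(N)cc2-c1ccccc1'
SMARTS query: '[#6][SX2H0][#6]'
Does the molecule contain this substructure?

The pattern [#6][SX2H0][#6] describes an aliphatic sulfur bridging two carbons with no H on the sulfur — a thioether.
The closest candidate here is a methoxy ether (-OCH3), but the bridging atom is O, not S. No other fragment satisfies the full query, so there is no match.

No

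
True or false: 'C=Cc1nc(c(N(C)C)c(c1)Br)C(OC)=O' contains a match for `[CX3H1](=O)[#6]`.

False

The pattern [CX3H1](=O)[#6] describes an sp2 carbon with one H, double-bonded to O and single-bonded to carbon — an aldehyde.
The closest candidate here is a methyl-ester group (-C(=O)OCH3), but the carbonyl carbon has H0, not H1. No other fragment satisfies the full query, so there is no match.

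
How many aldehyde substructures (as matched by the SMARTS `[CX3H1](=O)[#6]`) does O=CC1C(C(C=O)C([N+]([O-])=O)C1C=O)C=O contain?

[CX3H1](=O)[#6] is the SMARTS for an aldehyde: an sp2 carbon with one H, double-bonded to O and single-bonded to carbon.
The molecule carries 4 separate instances of an aldehyde (-CHO) meeting every constraint; each maps to a distinct set of atoms, giving 4 matches.

4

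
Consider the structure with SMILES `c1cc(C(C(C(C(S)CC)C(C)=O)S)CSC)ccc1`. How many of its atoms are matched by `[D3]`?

The query [D3] means: atom with exactly three heavy-atom neighbours.
Check the 20 heavy atoms by environment: 3× C (D1) → no; 2× C (D2) → no; 5× C (D3) → match; 2× S (D1) → no; 1× S (D2) → no; 1× O (D1) → no; 1× c (aromatic, D3) → match; 5× c (aromatic, D2) → no.
Summing the matching environments: 5 + 1 = 6 matching atoms.

6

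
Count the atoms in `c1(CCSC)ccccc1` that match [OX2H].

Check the 10 heavy atoms by environment: 2× C (H2, X4) → no; 1× c (aromatic, H0, X3) → no; 5× c (aromatic, H1, X3) → no; 1× S (H0, X2) → no; 1× C (H3, X4) → no.
No environment satisfies the query, so 0 matching atoms.

0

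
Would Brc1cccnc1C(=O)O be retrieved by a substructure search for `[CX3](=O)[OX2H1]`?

Yes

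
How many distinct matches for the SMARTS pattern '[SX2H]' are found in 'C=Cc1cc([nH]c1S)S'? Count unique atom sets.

2

[SX2H] is the SMARTS for a thiol: an aliphatic sulfur with two connections, one being H.
The molecule carries 2 separate instances of a thiol (-SH) meeting every constraint; each maps to a distinct set of atoms, giving 2 matches.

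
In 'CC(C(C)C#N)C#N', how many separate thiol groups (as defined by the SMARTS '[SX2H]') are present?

[SX2H] is the SMARTS for a thiol: an aliphatic sulfur with two connections, one being H.
No fragment in the molecule satisfies every constraint, giving 0 matches.

0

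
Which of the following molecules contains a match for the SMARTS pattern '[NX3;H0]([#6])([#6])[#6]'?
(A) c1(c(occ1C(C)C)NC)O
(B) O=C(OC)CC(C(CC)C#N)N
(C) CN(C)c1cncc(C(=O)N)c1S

C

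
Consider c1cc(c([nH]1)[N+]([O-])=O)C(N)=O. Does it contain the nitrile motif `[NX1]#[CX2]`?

No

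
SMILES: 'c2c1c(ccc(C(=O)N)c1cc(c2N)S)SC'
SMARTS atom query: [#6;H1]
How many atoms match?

4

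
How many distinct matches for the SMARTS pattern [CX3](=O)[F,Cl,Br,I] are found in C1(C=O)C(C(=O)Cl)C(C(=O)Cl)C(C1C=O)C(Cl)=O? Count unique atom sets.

[CX3](=O)[F,Cl,Br,I] is the SMARTS for an acyl halide: a carbonyl carbon bonded to a halogen.
The molecule carries 3 separate instances of an acyl chloride (-C(=O)Cl) meeting every constraint; each maps to a distinct set of atoms, giving 3 matches.

3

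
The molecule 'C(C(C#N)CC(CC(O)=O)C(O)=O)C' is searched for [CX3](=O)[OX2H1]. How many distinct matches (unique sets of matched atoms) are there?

2

[CX3](=O)[OX2H1] is the SMARTS for a carboxylic acid: an sp2 carbon double-bonded to O and single-bonded to an -OH oxygen.
The molecule carries 2 separate instances of a carboxylic acid group (-C(=O)OH) meeting every constraint; each maps to a distinct set of atoms, giving 2 matches.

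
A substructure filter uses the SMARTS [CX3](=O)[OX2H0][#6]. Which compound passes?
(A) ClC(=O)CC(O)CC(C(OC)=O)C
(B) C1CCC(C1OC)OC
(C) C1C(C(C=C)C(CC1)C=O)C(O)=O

A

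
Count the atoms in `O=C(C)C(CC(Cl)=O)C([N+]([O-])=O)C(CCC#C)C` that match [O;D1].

The query [O;D1] means: aliphatic oxygen bonded to exactly one heavy atom.
Check the 18 heavy atoms by environment: 4× C (D2) → no; 5× C (D3) → no; 3× O (D1) → match; 3× C (D1) → no; 1× N (charge +1, D3) → no; 1× O (charge -1, D1) → match; 1× Cl (D1) → no.
Summing the matching environments: 3 + 1 = 4 matching atoms.

4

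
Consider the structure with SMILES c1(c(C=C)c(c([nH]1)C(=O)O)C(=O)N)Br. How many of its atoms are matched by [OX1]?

The query [OX1] means: aliphatic oxygen with one total connection — typically a carbonyl =O or an oxide.
Check the 14 heavy atoms by environment: 1× n (aromatic, X3) → no; 4× c (aromatic, X3) → no; 4× C (X3) → no; 2× O (X1) → match; 1× O (X2) → no; 1× N (X3) → no; 1× Br (X1) → no.
That gives 2 matching atoms.

2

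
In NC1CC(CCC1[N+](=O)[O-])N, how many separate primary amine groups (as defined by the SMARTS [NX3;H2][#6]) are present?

2

[NX3;H2][#6] is the SMARTS for a primary amine: a trivalent nitrogen with two H attached to carbon.
The molecule carries 2 separate instances of a primary amino group (-NH2) meeting every constraint; each maps to a distinct set of atoms, giving 2 matches.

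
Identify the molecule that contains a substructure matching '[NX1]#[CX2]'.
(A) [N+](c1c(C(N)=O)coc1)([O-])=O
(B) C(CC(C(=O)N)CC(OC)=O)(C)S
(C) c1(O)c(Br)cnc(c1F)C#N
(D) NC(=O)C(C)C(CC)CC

C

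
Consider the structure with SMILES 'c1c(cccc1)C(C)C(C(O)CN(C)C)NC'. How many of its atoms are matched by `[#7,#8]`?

3

The query [#7,#8] means: nitrogen or oxygen (comma = OR).
Check the 17 heavy atoms by environment: 8× C → no; 2× N → match; 6× c (aromatic) → no; 1× O → match.
Summing the matching environments: 2 + 1 = 3 matching atoms.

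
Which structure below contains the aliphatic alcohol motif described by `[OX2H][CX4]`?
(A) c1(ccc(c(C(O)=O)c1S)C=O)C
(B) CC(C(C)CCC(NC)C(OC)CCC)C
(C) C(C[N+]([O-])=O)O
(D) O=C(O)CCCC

[OX2H][CX4] describes a hydroxyl oxygen bound to an sp3 (X4) carbon (an aliphatic alcohol).
(A) has a carboxylic acid group (-C(=O)OH) but the -OH is on a CX3 carbonyl carbon, not a CX4 carbon.
(B) has a methoxy ether (-OCH3) but the oxygen has H0 (ether), not H1.
(C) contains a hydroxyl group (-OH), which satisfies every atom and bond constraint.
(D) has a carboxylic acid group (-C(=O)OH) but the -OH is on a CX3 carbonyl carbon, not a CX4 carbon.
So the answer is (C).

C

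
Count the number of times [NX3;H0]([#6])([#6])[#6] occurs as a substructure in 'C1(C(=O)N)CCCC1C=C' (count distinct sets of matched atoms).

0

[NX3;H0]([#6])([#6])[#6] is the SMARTS for a tertiary amine: a trivalent nitrogen with no H, bonded to three carbons.
The molecule has a primary amide (-C(=O)NH2), but the amide nitrogen has H2 and only one carbon neighbour; nothing else fits, so there are 0 matches.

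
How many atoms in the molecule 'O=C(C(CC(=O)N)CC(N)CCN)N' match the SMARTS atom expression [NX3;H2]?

The query [NX3;H2] means: aliphatic N with 3 total connections, two of them H — an -NH2 nitrogen (amine or amide).
Check the 14 heavy atoms by environment: 4× C (H2, X4) → no; 2× C (H1, X4) → no; 2× C (H0, X3) → no; 2× O (H0, X1) → no; 4× N (H2, X3) → match.
That gives 4 matching atoms.

4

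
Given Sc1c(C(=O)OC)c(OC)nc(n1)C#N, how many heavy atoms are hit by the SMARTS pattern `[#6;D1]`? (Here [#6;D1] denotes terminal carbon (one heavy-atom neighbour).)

2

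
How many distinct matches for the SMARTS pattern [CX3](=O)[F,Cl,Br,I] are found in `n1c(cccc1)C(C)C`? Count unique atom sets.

0

[CX3](=O)[F,Cl,Br,I] is the SMARTS for an acyl halide: a carbonyl carbon bonded to a halogen.
No fragment in the molecule satisfies every constraint, giving 0 matches.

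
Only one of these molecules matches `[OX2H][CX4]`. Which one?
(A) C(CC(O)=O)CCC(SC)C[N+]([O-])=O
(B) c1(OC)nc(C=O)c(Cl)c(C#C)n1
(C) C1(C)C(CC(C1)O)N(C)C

C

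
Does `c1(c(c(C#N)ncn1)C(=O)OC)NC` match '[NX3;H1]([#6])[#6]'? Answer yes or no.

The pattern [NX3;H1]([#6])[#6] describes a trivalent nitrogen with one H, bonded to two carbons — a secondary amine.
The molecule carries an N-methylamino group (-NHCH3), whose atoms satisfy every constraint of the query, so the pattern matches.

Yes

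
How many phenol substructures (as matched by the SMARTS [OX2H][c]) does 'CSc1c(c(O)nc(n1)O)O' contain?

3

[OX2H][c] is the SMARTS for a phenol: a hydroxyl oxygen attached to an aromatic carbon.
The molecule carries 3 separate instances of a hydroxyl group (-OH) meeting every constraint; each maps to a distinct set of atoms, giving 3 matches.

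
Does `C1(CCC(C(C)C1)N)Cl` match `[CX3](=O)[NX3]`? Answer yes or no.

No

The pattern [CX3](=O)[NX3] describes a carbonyl carbon bonded to a trivalent nitrogen — an amide.
The closest candidate here is a primary amino group (-NH2), but the -NH2 is not attached to a carbonyl carbon. No other fragment satisfies the full query, so there is no match.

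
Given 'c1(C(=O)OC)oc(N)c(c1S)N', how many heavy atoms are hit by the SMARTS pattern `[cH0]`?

4

The query [cH0] means: aromatic carbon with no attached hydrogen (substituted or ring-fusion).
Check the 12 heavy atoms by environment: 1× o (aromatic, H0) → no; 4× c (aromatic, H0) → match; 2× N (H2) → no; 1× C (H0) → no; 2× O (H0) → no; 1× C (H3) → no; 1× S (H1) → no.
That gives 4 matching atoms.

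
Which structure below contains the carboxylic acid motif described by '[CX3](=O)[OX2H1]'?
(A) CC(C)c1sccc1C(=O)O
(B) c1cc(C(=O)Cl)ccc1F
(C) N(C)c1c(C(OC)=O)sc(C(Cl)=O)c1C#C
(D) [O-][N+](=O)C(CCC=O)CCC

A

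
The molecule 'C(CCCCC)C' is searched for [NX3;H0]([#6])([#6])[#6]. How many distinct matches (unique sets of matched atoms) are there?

[NX3;H0]([#6])([#6])[#6] is the SMARTS for a tertiary amine: a trivalent nitrogen with no H, bonded to three carbons.
No fragment in the molecule satisfies every constraint, giving 0 matches.

0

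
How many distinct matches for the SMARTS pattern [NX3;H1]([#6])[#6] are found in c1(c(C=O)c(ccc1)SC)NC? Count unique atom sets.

[NX3;H1]([#6])[#6] is the SMARTS for a secondary amine: a trivalent nitrogen with one H, bonded to two carbons.
Exactly one fragment in the molecule meets all constraints, giving 1 match.

1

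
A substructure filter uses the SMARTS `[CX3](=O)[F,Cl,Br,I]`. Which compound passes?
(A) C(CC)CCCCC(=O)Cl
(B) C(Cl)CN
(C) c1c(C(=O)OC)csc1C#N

[CX3](=O)[F,Cl,Br,I] describes a carbonyl carbon bonded to a halogen (an acyl halide).
(A) contains an acyl chloride (-C(=O)Cl), which satisfies every atom and bond constraint.
(B) has a chloro substituent but the Cl is not on a carbonyl carbon.
(C) has a methyl-ester group (-C(=O)OCH3) but the carbonyl is bonded to -O-C, not to a halogen.
So the answer is (A).

A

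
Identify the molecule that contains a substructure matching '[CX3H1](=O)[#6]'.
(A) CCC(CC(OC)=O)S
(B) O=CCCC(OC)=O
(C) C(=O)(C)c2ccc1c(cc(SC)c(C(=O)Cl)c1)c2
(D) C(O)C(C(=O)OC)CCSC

B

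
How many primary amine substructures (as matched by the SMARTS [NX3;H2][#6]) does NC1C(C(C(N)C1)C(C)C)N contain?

3

[NX3;H2][#6] is the SMARTS for a primary amine: a trivalent nitrogen with two H attached to carbon.
The molecule carries 3 separate instances of a primary amino group (-NH2) meeting every constraint; each maps to a distinct set of atoms, giving 3 matches.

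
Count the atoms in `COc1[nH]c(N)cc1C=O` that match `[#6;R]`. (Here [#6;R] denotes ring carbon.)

4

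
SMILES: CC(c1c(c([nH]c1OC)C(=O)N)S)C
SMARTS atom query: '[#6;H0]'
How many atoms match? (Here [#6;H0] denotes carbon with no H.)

5

The query [#6;H0] means: any carbon with no attached hydrogen.
Check the 14 heavy atoms by environment: 1× n (aromatic, H1) → no; 4× c (aromatic, H0) → match; 1× C (H1) → no; 3× C (H3) → no; 2× O (H0) → no; 1× S (H1) → no; 1× C (H0) → match; 1× N (H2) → no.
Summing the matching environments: 4 + 1 = 5 matching atoms.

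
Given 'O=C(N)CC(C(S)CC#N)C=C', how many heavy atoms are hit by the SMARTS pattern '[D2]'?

4

Check the 12 heavy atoms by environment: 4× C (D2) → match; 3× C (D3) → no; 2× N (D1) → no; 1× C (D1) → no; 1× O (D1) → no; 1× S (D1) → no.
That gives 4 matching atoms.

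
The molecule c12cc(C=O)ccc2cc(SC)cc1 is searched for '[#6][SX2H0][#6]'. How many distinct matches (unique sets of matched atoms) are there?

1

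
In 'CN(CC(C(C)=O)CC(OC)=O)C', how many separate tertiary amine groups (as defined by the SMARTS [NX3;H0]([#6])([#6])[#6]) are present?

[NX3;H0]([#6])([#6])[#6] is the SMARTS for a tertiary amine: a trivalent nitrogen with no H, bonded to three carbons.
Exactly one fragment in the molecule meets all constraints, giving 1 match.

1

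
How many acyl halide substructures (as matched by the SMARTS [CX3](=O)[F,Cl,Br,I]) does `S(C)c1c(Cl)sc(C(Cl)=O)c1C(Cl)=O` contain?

[CX3](=O)[F,Cl,Br,I] is the SMARTS for an acyl halide: a carbonyl carbon bonded to a halogen.
The molecule carries 2 separate instances of an acyl chloride (-C(=O)Cl) meeting every constraint; each maps to a distinct set of atoms, giving 2 matches.

2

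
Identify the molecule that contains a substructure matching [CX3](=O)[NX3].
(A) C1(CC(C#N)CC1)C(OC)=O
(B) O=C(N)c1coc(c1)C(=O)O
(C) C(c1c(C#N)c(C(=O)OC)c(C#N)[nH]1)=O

[CX3](=O)[NX3] describes a carbonyl carbon bonded to a trivalent nitrogen (an amide).
(A) has a nitrile (-C#N) but the nitrile N is NX1 (triple-bonded), not NX3.
(B) contains a primary amide (-C(=O)NH2), which satisfies every atom and bond constraint.
(C) has a methyl-ester group (-C(=O)OCH3) but the carbonyl is bonded to O, not to an NX3 nitrogen.
So the answer is (B).

B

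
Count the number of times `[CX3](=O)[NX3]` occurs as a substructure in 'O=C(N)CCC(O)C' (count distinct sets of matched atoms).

1

[CX3](=O)[NX3] is the SMARTS for an amide: a carbonyl carbon bonded to a trivalent nitrogen.
Exactly one fragment in the molecule meets all constraints, giving 1 match.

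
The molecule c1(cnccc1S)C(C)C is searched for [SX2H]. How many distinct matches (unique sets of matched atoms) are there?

[SX2H] is the SMARTS for a thiol: an aliphatic sulfur with two connections, one being H.
Exactly one fragment in the molecule meets all constraints, giving 1 match.

1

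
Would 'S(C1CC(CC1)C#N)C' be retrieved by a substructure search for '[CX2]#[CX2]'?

No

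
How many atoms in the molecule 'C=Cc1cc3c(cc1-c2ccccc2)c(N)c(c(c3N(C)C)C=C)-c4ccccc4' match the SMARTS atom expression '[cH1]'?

Check the 30 heavy atoms by environment: 10× c (aromatic, H0) → no; 12× c (aromatic, H1) → match; 2× C (H1) → no; 2× C (H2) → no; 1× N (H0) → no; 2× C (H3) → no; 1× N (H2) → no.
That gives 12 matching atoms.

12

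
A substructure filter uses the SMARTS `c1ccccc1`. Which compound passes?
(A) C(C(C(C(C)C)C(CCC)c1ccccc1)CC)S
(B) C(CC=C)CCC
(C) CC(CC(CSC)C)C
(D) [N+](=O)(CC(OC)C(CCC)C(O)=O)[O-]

A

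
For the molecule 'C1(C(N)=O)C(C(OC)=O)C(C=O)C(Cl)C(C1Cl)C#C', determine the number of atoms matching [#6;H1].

8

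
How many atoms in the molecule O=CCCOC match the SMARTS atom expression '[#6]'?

4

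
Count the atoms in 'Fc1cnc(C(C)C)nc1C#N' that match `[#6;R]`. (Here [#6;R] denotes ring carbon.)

4

The query [#6;R] means: carbon that is part of a ring.
Check the 12 heavy atoms by environment: 2× n (aromatic, in 6-ring) → no; 4× c (aromatic, in 6-ring) → match; 4× C (acyclic) → no; 1× F (acyclic) → no; 1× N (acyclic) → no.
That gives 4 matching atoms.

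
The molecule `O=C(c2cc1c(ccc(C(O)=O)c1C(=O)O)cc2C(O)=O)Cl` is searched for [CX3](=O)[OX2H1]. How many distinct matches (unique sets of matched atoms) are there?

3

[CX3](=O)[OX2H1] is the SMARTS for a carboxylic acid: an sp2 carbon double-bonded to O and single-bonded to an -OH oxygen.
The molecule carries 3 separate instances of a carboxylic acid group (-C(=O)OH) meeting every constraint; each maps to a distinct set of atoms, giving 3 matches.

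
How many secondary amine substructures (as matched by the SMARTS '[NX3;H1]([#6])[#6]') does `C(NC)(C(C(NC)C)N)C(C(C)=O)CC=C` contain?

2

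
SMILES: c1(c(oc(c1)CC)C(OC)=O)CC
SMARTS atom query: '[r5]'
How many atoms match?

5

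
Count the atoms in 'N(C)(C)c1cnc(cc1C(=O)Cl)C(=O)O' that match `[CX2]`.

0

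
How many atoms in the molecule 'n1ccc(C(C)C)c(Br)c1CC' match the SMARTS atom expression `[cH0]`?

3

The query [cH0] means: aromatic carbon with no attached hydrogen (substituted or ring-fusion).
Check the 12 heavy atoms by environment: 1× n (aromatic, H0) → no; 3× c (aromatic, H0) → match; 2× c (aromatic, H1) → no; 1× C (H2) → no; 3× C (H3) → no; 1× C (H1) → no; 1× Br (H0) → no.
That gives 3 matching atoms.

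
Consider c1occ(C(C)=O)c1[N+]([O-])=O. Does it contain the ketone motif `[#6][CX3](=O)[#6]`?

Yes

The pattern [#6][CX3](=O)[#6] describes a carbonyl carbon (no H) flanked by two carbons — a ketone.
The molecule carries an acetyl/ketone group (-C(=O)CH3), whose atoms satisfy every constraint of the query, so the pattern matches.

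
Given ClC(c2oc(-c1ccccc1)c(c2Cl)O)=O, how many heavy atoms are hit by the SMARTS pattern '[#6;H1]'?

5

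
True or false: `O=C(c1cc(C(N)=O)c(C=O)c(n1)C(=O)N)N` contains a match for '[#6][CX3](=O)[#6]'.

The pattern [#6][CX3](=O)[#6] describes a carbonyl carbon (no H) flanked by two carbons — a ketone.
The closest candidate here is a primary amide (-C(=O)NH2), but one neighbour of the carbonyl carbon is N, not C. No other fragment satisfies the full query, so there is no match.

False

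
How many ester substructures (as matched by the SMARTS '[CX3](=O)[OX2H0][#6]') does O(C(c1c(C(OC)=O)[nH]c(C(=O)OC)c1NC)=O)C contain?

3

[CX3](=O)[OX2H0][#6] is the SMARTS for an ester: a carbonyl carbon bonded to an oxygen that is itself bonded to carbon (no H on that O).
The molecule carries 3 separate instances of a methyl-ester group (-C(=O)OCH3) meeting every constraint; each maps to a distinct set of atoms, giving 3 matches.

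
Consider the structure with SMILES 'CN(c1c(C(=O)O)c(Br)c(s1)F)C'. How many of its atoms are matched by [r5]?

The query [r5] means: r5 matches atoms in a five-membered ring.
Check the 13 heavy atoms by environment: 1× s (aromatic, in 5-ring) → match; 4× c (aromatic, in 5-ring) → match; 1× N (acyclic) → no; 3× C (acyclic) → no; 2× O (acyclic) → no; 1× F (acyclic) → no; 1× Br (acyclic) → no.
Summing the matching environments: 1 + 4 = 5 matching atoms.

5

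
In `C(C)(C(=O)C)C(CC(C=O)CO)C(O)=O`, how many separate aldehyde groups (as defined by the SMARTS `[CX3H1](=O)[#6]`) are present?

1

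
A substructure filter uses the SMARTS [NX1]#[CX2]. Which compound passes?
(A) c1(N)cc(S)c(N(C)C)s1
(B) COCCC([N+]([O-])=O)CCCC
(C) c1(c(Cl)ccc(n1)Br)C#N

[NX1]#[CX2] describes a nitrogen triple-bonded to a two-connected carbon (a nitrile).
(A) has a primary amino group (-NH2) but the nitrogen is NX3 (three connections), not NX1 triple-bonded.
(B) has a nitro group (-[N+](=O)[O-]) but there is no C#N triple bond.
(C) contains a nitrile (-C#N), which satisfies every atom and bond constraint.
So the answer is (C).

C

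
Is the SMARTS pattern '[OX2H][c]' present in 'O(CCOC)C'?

No

The pattern [OX2H][c] describes a hydroxyl oxygen attached to an aromatic carbon — a phenol.
The closest candidate here is a methoxy ether (-OCH3), but the oxygen has H0, not H1. No other fragment satisfies the full query, so there is no match.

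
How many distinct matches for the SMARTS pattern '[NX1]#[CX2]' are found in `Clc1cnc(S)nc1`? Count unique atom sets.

0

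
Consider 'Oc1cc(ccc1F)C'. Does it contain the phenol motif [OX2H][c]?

The pattern [OX2H][c] describes a hydroxyl oxygen attached to an aromatic carbon — a phenol.
The molecule carries a hydroxyl group (-OH), whose atoms satisfy every constraint of the query, so the pattern matches.

Yes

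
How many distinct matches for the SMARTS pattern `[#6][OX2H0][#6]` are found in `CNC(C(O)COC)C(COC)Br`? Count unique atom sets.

2

[#6][OX2H0][#6] is the SMARTS for an ether: an aliphatic oxygen bridging two carbons with no H on the oxygen.
The molecule carries 2 separate instances of a methoxy ether (-OCH3) meeting every constraint; each maps to a distinct set of atoms, giving 2 matches.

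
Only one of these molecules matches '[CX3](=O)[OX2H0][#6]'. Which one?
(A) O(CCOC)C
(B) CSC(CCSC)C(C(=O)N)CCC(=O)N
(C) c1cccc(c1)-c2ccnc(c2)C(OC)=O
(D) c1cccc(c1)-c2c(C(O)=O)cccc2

C

[CX3](=O)[OX2H0][#6] describes a carbonyl carbon bonded to an oxygen that is itself bonded to carbon (no H on that O) (an ester).
(A) has a methoxy ether (-OCH3) but the ether oxygen is not adjacent to a C=O carbon.
(B) has a primary amide (-C(=O)NH2) but the carbonyl is bonded to N, not to an O-C linkage.
(C) contains a methyl-ester group (-C(=O)OCH3), which satisfies every atom and bond constraint.
(D) has a carboxylic acid group (-C(=O)OH) but the singly-bonded O carries H (OX2H1, not H0).
So the answer is (C).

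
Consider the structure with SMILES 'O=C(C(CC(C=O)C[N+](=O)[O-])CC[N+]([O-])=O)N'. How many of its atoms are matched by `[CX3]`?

The query [CX3] means: C with X3: aliphatic carbon with exactly 3 total connections.
Check the 17 heavy atoms by environment: 6× C (X4) → no; 2× N (charge +1, X3) → no; 2× O (charge -1, X1) → no; 4× O (X1) → no; 2× C (X3) → match; 1× N (X3) → no.
That gives 2 matching atoms.

2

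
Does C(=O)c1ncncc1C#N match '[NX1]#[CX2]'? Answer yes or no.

Yes

The pattern [NX1]#[CX2] describes a nitrogen triple-bonded to a two-connected carbon — a nitrile.
The molecule carries a nitrile (-C#N), whose atoms satisfy every constraint of the query, so the pattern matches.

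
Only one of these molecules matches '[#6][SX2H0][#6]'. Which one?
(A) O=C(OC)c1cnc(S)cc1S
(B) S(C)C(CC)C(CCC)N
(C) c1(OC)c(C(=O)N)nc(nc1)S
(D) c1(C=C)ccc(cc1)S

B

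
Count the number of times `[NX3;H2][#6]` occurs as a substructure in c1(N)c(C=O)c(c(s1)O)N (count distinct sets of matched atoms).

[NX3;H2][#6] is the SMARTS for a primary amine: a trivalent nitrogen with two H attached to carbon.
The molecule carries 2 separate instances of a primary amino group (-NH2) meeting every constraint; each maps to a distinct set of atoms, giving 2 matches.

2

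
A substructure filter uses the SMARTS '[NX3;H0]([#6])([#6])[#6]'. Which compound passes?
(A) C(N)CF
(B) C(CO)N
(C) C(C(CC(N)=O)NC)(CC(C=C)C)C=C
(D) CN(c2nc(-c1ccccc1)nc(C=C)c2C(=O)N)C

[NX3;H0]([#6])([#6])[#6] describes a trivalent nitrogen with no H, bonded to three carbons (a tertiary amine).
(A) has a primary amino group (-NH2) but the nitrogen has H2, not H0 with three carbons.
(B) has a primary amino group (-NH2) but the nitrogen has H2, not H0 with three carbons.
(C) has an N-methylamino group (-NHCH3) but the nitrogen still has one H (H1), not H0.
(D) contains a dimethylamino group (-N(CH3)2), which satisfies every atom and bond constraint.
So the answer is (D).

D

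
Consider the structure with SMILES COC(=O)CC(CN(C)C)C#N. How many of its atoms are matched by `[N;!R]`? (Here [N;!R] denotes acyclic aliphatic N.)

2

Check the 12 heavy atoms by environment: 8× C (acyclic) → no; 2× N (acyclic) → match; 2× O (acyclic) → no.
That gives 2 matching atoms.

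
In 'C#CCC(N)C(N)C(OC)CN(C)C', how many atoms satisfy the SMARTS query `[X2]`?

3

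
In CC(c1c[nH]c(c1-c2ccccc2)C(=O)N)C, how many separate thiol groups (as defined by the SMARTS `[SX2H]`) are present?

0

[SX2H] is the SMARTS for a thiol: an aliphatic sulfur with two connections, one being H.
No fragment in the molecule satisfies every constraint, giving 0 matches.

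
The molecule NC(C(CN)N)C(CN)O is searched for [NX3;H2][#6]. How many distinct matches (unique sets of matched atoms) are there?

4

[NX3;H2][#6] is the SMARTS for a primary amine: a trivalent nitrogen with two H attached to carbon.
The molecule carries 4 separate instances of a primary amino group (-NH2) meeting every constraint; each maps to a distinct set of atoms, giving 4 matches.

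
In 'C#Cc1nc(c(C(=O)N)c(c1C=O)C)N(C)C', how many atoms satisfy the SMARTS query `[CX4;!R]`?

3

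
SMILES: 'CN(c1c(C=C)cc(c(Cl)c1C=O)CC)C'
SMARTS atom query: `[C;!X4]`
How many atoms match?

3

The query [C;!X4] means: aliphatic carbon that does not have four total connections.
Check the 16 heavy atoms by environment: 6× c (aromatic, X3) → no; 4× C (X4) → no; 1× N (X3) → no; 3× C (X3) → match; 1× O (X1) → no; 1× Cl (X1) → no.
That gives 3 matching atoms.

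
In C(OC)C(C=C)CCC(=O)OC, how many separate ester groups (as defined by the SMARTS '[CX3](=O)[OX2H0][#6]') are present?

1

[CX3](=O)[OX2H0][#6] is the SMARTS for an ester: a carbonyl carbon bonded to an oxygen that is itself bonded to carbon (no H on that O).
Exactly one fragment in the molecule meets all constraints, giving 1 match.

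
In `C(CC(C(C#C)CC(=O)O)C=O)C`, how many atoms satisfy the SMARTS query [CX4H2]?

3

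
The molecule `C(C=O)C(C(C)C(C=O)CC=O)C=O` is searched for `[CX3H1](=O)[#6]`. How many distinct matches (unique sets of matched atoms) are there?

4

[CX3H1](=O)[#6] is the SMARTS for an aldehyde: an sp2 carbon with one H, double-bonded to O and single-bonded to carbon.
The molecule carries 4 separate instances of an aldehyde (-CHO) meeting every constraint; each maps to a distinct set of atoms, giving 4 matches.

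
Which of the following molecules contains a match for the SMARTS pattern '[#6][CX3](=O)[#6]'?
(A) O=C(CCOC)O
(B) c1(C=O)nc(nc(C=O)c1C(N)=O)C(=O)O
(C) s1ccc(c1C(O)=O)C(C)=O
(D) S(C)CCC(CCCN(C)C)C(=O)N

C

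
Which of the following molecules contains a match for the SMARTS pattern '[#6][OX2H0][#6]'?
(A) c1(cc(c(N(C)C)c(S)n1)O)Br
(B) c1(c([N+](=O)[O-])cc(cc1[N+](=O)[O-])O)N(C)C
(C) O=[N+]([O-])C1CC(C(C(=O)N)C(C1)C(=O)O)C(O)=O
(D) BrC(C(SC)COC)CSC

[#6][OX2H0][#6] describes an aliphatic oxygen bridging two carbons with no H on the oxygen (an ether).
(A) has a hydroxyl group (-OH) but the oxygen has H1, not H0 bridging two carbons.
(B) has a hydroxyl group (-OH) but the oxygen has H1, not H0 bridging two carbons.
(C) has a carboxylic acid group (-C(=O)OH) but the -OH oxygen has H1; the =O is OX1, not OX2.
(D) contains a methoxy ether (-OCH3), which satisfies every atom and bond constraint.
So the answer is (D).

D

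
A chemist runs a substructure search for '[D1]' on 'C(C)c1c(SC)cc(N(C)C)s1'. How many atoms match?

4

The query [D1] means: atom with exactly one heavy-atom neighbour (degree 1).
Check the 12 heavy atoms by environment: 1× s (aromatic, D2) → no; 3× c (aromatic, D3) → no; 1× c (aromatic, D2) → no; 1× C (D2) → no; 4× C (D1) → match; 1× N (D3) → no; 1× S (D2) → no.
That gives 4 matching atoms.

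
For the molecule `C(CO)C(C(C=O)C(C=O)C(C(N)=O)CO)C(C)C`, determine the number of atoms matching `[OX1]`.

3

Check the 19 heavy atoms by environment: 10× C (X4) → no; 3× C (X3) → no; 3× O (X1) → match; 1× N (X3) → no; 2× O (X2) → no.
That gives 3 matching atoms.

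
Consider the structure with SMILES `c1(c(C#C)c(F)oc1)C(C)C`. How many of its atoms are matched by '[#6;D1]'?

Check the 11 heavy atoms by environment: 1× o (aromatic, D2) → no; 1× c (aromatic, D2) → no; 3× c (aromatic, D3) → no; 1× C (D3) → no; 3× C (D1) → match; 1× F (D1) → no; 1× C (D2) → no.
That gives 3 matching atoms.

3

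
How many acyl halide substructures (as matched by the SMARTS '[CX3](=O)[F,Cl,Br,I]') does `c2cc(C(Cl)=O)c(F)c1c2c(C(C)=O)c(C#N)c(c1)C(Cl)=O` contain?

2

[CX3](=O)[F,Cl,Br,I] is the SMARTS for an acyl halide: a carbonyl carbon bonded to a halogen.
The molecule carries 2 separate instances of an acyl chloride (-C(=O)Cl) meeting every constraint; each maps to a distinct set of atoms, giving 2 matches.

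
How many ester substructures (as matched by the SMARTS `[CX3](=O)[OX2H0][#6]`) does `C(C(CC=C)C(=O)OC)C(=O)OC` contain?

2

[CX3](=O)[OX2H0][#6] is the SMARTS for an ester: a carbonyl carbon bonded to an oxygen that is itself bonded to carbon (no H on that O).
The molecule carries 2 separate instances of a methyl-ester group (-C(=O)OCH3) meeting every constraint; each maps to a distinct set of atoms, giving 2 matches.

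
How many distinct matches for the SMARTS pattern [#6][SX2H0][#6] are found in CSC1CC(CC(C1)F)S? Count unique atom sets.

[#6][SX2H0][#6] is the SMARTS for a thioether: an aliphatic sulfur bridging two carbons with no H on the sulfur.
Exactly one fragment in the molecule meets all constraints, giving 1 match.

1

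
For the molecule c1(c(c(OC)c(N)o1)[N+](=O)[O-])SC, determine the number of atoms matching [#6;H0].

Check the 13 heavy atoms by environment: 1× o (aromatic, H0) → no; 4× c (aromatic, H0) → match; 1× S (H0) → no; 2× C (H3) → no; 1× N (charge +1, H0) → no; 1× O (charge -1, H0) → no; 2× O (H0) → no; 1× N (H2) → no.
That gives 4 matching atoms.

4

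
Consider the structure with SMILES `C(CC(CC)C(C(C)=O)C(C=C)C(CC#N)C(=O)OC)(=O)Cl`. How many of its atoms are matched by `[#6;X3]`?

5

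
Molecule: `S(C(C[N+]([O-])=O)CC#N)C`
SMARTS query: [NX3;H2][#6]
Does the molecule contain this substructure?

No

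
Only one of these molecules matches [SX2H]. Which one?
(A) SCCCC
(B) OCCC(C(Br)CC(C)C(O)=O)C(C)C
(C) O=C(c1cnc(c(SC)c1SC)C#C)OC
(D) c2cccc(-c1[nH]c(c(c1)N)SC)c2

A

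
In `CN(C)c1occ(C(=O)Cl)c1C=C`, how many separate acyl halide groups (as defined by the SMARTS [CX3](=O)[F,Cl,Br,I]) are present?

1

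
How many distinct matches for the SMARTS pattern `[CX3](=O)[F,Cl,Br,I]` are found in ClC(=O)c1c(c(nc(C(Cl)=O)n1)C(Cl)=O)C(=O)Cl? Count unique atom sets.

[CX3](=O)[F,Cl,Br,I] is the SMARTS for an acyl halide: a carbonyl carbon bonded to a halogen.
The molecule carries 4 separate instances of an acyl chloride (-C(=O)Cl) meeting every constraint; each maps to a distinct set of atoms, giving 4 matches.

4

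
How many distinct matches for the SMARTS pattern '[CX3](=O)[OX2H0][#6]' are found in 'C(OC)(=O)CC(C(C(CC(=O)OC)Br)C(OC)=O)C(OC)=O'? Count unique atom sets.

4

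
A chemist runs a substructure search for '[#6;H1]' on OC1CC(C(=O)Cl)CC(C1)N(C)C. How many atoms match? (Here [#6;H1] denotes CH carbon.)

The query [#6;H1] means: any carbon bearing exactly one hydrogen.
Check the 13 heavy atoms by environment: 3× C (H2) → no; 3× C (H1) → match; 1× N (H0) → no; 2× C (H3) → no; 1× C (H0) → no; 1× O (H0) → no; 1× Cl (H0) → no; 1× O (H1) → no.
That gives 3 matching atoms.

3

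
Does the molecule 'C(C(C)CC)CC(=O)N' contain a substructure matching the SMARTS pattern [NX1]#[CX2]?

No

The pattern [NX1]#[CX2] describes a nitrogen triple-bonded to a two-connected carbon — a nitrile.
The closest candidate here is a primary amide (-C(=O)NH2), but the nitrogen is NX3, not NX1. No other fragment satisfies the full query, so there is no match.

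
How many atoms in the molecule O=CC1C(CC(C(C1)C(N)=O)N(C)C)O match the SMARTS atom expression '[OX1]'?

The query [OX1] means: aliphatic oxygen with one total connection — typically a carbonyl =O or an oxide.
Check the 15 heavy atoms by environment: 8× C (X4) → no; 2× C (X3) → no; 2× O (X1) → match; 2× N (X3) → no; 1× O (X2) → no.
That gives 2 matching atoms.

2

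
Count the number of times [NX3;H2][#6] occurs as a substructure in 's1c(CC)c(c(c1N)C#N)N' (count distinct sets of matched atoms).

2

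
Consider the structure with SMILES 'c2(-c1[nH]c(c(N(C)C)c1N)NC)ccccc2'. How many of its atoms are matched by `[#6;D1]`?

The query [#6;D1] means: carbon bonded to exactly one heavy atom.
Check the 17 heavy atoms by environment: 1× n (aromatic, D2) → no; 5× c (aromatic, D3) → no; 5× c (aromatic, D2) → no; 1× N (D2) → no; 3× C (D1) → match; 1× N (D1) → no; 1× N (D3) → no.
That gives 3 matching atoms.

3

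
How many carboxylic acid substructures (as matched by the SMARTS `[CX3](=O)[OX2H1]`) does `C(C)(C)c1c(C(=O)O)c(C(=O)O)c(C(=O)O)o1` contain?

[CX3](=O)[OX2H1] is the SMARTS for a carboxylic acid: an sp2 carbon double-bonded to O and single-bonded to an -OH oxygen.
The molecule carries 3 separate instances of a carboxylic acid group (-C(=O)OH) meeting every constraint; each maps to a distinct set of atoms, giving 3 matches.

3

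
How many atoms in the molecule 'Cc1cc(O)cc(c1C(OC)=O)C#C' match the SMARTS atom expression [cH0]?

The query [cH0] means: aromatic carbon with no attached hydrogen (substituted or ring-fusion).
Check the 14 heavy atoms by environment: 4× c (aromatic, H0) → match; 2× c (aromatic, H1) → no; 2× C (H0) → no; 1× C (H1) → no; 2× C (H3) → no; 1× O (H1) → no; 2× O (H0) → no.
That gives 4 matching atoms.

4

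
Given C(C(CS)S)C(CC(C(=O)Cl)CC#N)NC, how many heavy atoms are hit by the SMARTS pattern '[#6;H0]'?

2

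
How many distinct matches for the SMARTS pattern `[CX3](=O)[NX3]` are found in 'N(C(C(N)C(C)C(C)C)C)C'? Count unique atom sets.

0

[CX3](=O)[NX3] is the SMARTS for an amide: a carbonyl carbon bonded to a trivalent nitrogen.
The molecule has a primary amino group (-NH2), but the -NH2 is not attached to a carbonyl carbon; nothing else fits, so there are 0 matches.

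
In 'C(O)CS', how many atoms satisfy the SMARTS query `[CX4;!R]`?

2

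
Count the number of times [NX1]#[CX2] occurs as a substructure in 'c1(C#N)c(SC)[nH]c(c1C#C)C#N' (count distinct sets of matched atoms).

2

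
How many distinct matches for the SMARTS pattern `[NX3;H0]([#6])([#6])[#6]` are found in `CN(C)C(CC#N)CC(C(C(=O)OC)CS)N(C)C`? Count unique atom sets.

2

[NX3;H0]([#6])([#6])[#6] is the SMARTS for a tertiary amine: a trivalent nitrogen with no H, bonded to three carbons.
The molecule carries 2 separate instances of a dimethylamino group (-N(CH3)2) meeting every constraint; each maps to a distinct set of atoms, giving 2 matches.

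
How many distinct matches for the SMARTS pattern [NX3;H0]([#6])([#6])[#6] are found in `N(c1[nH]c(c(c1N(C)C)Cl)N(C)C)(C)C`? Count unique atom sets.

[NX3;H0]([#6])([#6])[#6] is the SMARTS for a tertiary amine: a trivalent nitrogen with no H, bonded to three carbons.
The molecule carries 3 separate instances of a dimethylamino group (-N(CH3)2) meeting every constraint; each maps to a distinct set of atoms, giving 3 matches.

3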